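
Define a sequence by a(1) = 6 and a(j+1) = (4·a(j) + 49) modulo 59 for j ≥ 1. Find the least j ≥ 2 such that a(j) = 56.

Computing terms: a(1) = 6; a(2) = 14; a(3) = 46; a(4) = 56; a(5) = 37; a(6) = 20; a(7) = 11; a(8) = 34; a(9) = 8; a(10) = 22; a(11) = 19; a(12) = 7; a(13) = 18; a(14) = 3; a(15) = 2; a(16) = 57; a(17) = 41; a(18) = 36; a(19) = 16; a(20) = 54; a(21) = 29; a(22) = 47; a(23) = 1; a(24) = 53; a(25) = 25; a(26) = 31; a(27) = 55; a(28) = 33; a(29) = 4; a(30) = 6.
The sequence repeats with period 29.
The value 56 first appears (with j ≥ 2) at a(4).

4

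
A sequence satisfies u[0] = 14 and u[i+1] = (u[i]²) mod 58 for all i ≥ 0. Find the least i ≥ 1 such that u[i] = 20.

Computing terms: u[0] = 14, u[1] = 22, u[2] = 20, u[3] = 52, u[4] = 36, u[5] = 20.
Since u[5] = u[2] = 20, the sequence is eventually periodic: after a pre-period of length 2 it cycles with period 3.
The value 20 first appears (with i ≥ 1) at u[2].

2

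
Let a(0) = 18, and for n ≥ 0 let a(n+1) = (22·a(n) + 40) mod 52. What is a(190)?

20

a(0) = 18,  a(1) = 20,  a(2) = 12,  a(3) = 44,  a(4) = 20.
Since a(4) = a(1) = 20, the sequence is eventually periodic: after a pre-period of length 1 it cycles with period 3.
For n ≥ 1, a(n) depends only on (n - 1) mod 3. (190 - 1) mod 3 = 0, so a(190) = a(1) = 20.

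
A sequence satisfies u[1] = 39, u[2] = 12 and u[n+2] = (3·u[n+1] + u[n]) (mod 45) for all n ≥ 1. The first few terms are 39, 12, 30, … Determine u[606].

30

Listing terms: u[1] = 39,  u[2] = 12,  u[3] = 30,  u[4] = 12,  u[5] = 21,  u[6] = 30,  u[7] = 21,  u[8] = 3,  u[9] = 30,  u[10] = 3,  u[11] = 39,  u[12] = 30,  u[13] = 39,  u[14] = 12.
The sequence repeats with period 12.
So u[606] = u[1 + ((606-1) mod 12)] = u[6] = 30.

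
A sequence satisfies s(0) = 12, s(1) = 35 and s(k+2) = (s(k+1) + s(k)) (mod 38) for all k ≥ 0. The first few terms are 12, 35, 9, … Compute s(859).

Listing terms: s(0) = 12,  s(1) = 35,  s(2) = 9,  s(3) = 6,  s(4) = 15,  s(5) = 21,  s(6) = 36,  s(7) = 19,  s(8) = 17,  s(9) = 36,  s(10) = 15,  s(11) = 13,  s(12) = 28,  s(13) = 3,  s(14) = 31,  s(15) = 34,  s(16) = 27,  s(17) = 23,  s(18) = 12,  s(19) = 35.
The sequence repeats with period 18.
(859 - 0) mod 18 = 13, so s(859) = s(13) = 3.

3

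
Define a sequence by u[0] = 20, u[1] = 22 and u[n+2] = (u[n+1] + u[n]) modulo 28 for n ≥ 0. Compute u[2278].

10

Listing terms: u[0] = 20,  u[1] = 22,  u[2] = 14,  u[3] = 8,  u[4] = 22,  u[5] = 2,  u[6] = 24,  u[7] = 26,  u[8] = 22,  u[9] = 20,  u[10] = 14,  u[11] = 6,  u[12] = 20,  u[13] = 26,  u[14] = 18,  u[15] = 16,  u[16] = 6,  u[17] = 22,  u[18] = 0,  u[19] = 22,  u[20] = 22,  u[21] = 16,  u[22] = 10,  u[23] = 26,  u[24] = 8,  u[25] = 6,  u[26] = 14,  u[27] = 20,  u[28] = 6,  u[29] = 26,  u[30] = 4,  u[31] = 2,  u[32] = 6,  u[33] = 8,  u[34] = 14,  u[35] = 22,  u[36] = 8,  u[37] = 2,  u[38] = 10,  u[39] = 12,  u[40] = 22,  u[41] = 6,  u[42] = 0,  u[43] = 6,  u[44] = 6,  u[45] = 12,  u[46] = 18,  u[47] = 2,  u[48] = 20,  u[49] = 22.
Since (u[48], u[49]) = (u[0], u[1]) = (20, 22) (two consecutive terms determine the rest), the sequence is periodic with period 48.
(2278 - 0) mod 48 = 22, so u[2278] = u[22] = 10.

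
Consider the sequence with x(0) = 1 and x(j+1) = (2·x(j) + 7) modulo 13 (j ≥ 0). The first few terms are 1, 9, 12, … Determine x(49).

Computing terms: x(0) = 1,  x(1) = 9,  x(2) = 12,  x(3) = 5,  x(4) = 4,  x(5) = 2,  x(6) = 11,  x(7) = 3,  x(8) = 0,  x(9) = 7,  x(10) = 8,  x(11) = 10,  x(12) = 1.
Since x(12) = x(0) = 1, the sequence is periodic with period 12.
(49 - 0) mod 12 = 1, so x(49) = x(1) = 9.

9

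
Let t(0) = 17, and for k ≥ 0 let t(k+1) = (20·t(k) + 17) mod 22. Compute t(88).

Computing terms: t(0) = 17,  t(1) = 5,  t(2) = 7,  t(3) = 3,  t(4) = 11,  t(5) = 17.
Since t(5) = t(0) = 17, the sequence is periodic with period 5.
(88 - 0) mod 5 = 3, so t(88) = t(3) = 3.

3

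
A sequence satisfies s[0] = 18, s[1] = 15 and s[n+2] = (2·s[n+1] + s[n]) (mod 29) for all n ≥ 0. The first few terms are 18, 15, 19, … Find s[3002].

19

s[0] = 18,  s[1] = 15,  s[2] = 19,  s[3] = 24,  s[4] = 9,  s[5] = 13,  s[6] = 6,  s[7] = 25,  s[8] = 27,  s[9] = 21,  s[10] = 11,  s[11] = 14,  s[12] = 10,  s[13] = 5,  s[14] = 20,  s[15] = 16,  s[16] = 23,  s[17] = 4,  s[18] = 2,  s[19] = 8,  s[20] = 18,  s[21] = 15.
The sequence repeats with period 20.
So s[3002] = s[0 + ((3002-0) mod 20)] = s[2] = 19.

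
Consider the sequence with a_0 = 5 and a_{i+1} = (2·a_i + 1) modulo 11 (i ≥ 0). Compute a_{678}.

6

a_0 = 5; a_1 = 0; a_2 = 1; a_3 = 3; a_4 = 7; a_5 = 4; a_6 = 9; a_7 = 8; a_8 = 6; a_9 = 2; a_{10} = 5.
The sequence repeats with period 10.
So a_{678} = a_{0 + ((678-0) mod 10)} = a_8 = 6.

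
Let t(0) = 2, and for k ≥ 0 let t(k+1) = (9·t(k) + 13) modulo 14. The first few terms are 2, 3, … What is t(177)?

t(0) = 2,  t(1) = 3,  t(2) = 12,  t(3) = 9,  t(4) = 10,  t(5) = 5,  t(6) = 2.
Since t(6) = t(0) = 2, the sequence is periodic with period 6.
(177 - 0) mod 6 = 3, so t(177) = t(3) = 9.

9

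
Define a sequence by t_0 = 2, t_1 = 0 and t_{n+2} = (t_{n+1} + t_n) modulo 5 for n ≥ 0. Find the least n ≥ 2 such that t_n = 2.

2

Computing terms: t_0 = 2,  t_1 = 0,  t_2 = 2,  t_3 = 2,  t_4 = 4,  t_5 = 1,  t_6 = 0,  t_7 = 1,  t_8 = 1,  t_9 = 2,  t_{10} = 3,  t_{11} = 0,  t_{12} = 3,  t_{13} = 3,  t_{14} = 1,  t_{15} = 4,  t_{16} = 0,  t_{17} = 4,  t_{18} = 4,  t_{19} = 3,  t_{20} = 2,  t_{21} = 0.
The sequence repeats with period 20.
The value 2 first appears (with n ≥ 2) at t_2.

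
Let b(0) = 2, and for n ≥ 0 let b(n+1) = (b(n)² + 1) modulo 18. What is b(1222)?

b(0) = 2,  b(1) = 5,  b(2) = 8,  b(3) = 11,  b(4) = 14,  b(5) = 17,  b(6) = 2.
Since b(6) = b(0) = 2, the sequence is periodic with period 6.
So b(1222) = b(0 + ((1222-0) mod 6)) = b(4) = 14.

14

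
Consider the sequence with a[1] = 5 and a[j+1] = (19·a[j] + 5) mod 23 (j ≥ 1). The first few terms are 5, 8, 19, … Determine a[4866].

We have a[1] = 5, a[2] = 8, a[3] = 19, a[4] = 21, a[5] = 13, a[6] = 22, a[7] = 9, a[8] = 15, a[9] = 14, a[10] = 18, a[11] = 2, a[12] = 20, a[13] = 17, a[14] = 6, a[15] = 4, a[16] = 12, a[17] = 3, a[18] = 16, a[19] = 10, a[20] = 11, a[21] = 7, a[22] = 0, a[23] = 5.
Since a[23] = a[1] = 5, the sequence is periodic with period 22.
So a[4866] = a[1 + ((4866-1) mod 22)] = a[4] = 21.

21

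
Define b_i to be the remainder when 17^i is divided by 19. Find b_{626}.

Computing terms: b_0 = 1; b_1 = 17; b_2 = 4; b_3 = 11; b_4 = 16; b_5 = 6; b_6 = 7; b_7 = 5; b_8 = 9; b_9 = 1.
Since b_9 = b_0 = 1, the sequence is periodic with period 9.
(626 - 0) mod 9 = 5, so b_{626} = b_5 = 6.

6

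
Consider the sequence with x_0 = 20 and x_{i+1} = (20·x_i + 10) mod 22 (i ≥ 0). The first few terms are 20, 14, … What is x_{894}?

Listing terms: x_0 = 20,  x_1 = 14,  x_2 = 4,  x_3 = 2,  x_4 = 6,  x_5 = 20.
Since x_5 = x_0 = 20, the sequence is periodic with period 5.
(894 - 0) mod 5 = 4, so x_{894} = x_4 = 6.

6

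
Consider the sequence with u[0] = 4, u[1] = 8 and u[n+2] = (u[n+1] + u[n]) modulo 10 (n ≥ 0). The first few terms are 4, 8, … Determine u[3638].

0

u[0] = 4, u[1] = 8, u[2] = 2, u[3] = 0, u[4] = 2, u[5] = 2, u[6] = 4, u[7] = 6, u[8] = 0, u[9] = 6, u[10] = 6, u[11] = 2, u[12] = 8, u[13] = 0, u[14] = 8, u[15] = 8, u[16] = 6, u[17] = 4, u[18] = 0, u[19] = 4, u[20] = 4, u[21] = 8.
The sequence repeats with period 20.
So u[3638] = u[0 + ((3638-0) mod 20)] = u[18] = 0.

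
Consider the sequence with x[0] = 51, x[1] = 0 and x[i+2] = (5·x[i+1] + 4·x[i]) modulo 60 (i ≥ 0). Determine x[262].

24

Computing terms: x[0] = 51,  x[1] = 0,  x[2] = 24,  x[3] = 0,  x[4] = 36,  x[5] = 0,  x[6] = 24.
Since (x[5], x[6]) = (x[1], x[2]) = (0, 24) (two consecutive terms determine the rest), the sequence is eventually periodic: after a pre-period of length 1 it cycles with period 4.
For i ≥ 1, x[i] depends only on (i - 1) mod 4. (262 - 1) mod 4 = 1, so x[262] = x[2] = 24.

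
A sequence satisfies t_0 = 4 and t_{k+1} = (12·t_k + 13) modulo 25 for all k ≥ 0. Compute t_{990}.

5

We have t_0 = 4,  t_1 = 11,  t_2 = 20,  t_3 = 3,  t_4 = 24,  t_5 = 1,  t_6 = 0,  t_7 = 13,  t_8 = 19,  t_9 = 16,  t_{10} = 5,  t_{11} = 23,  t_{12} = 14,  t_{13} = 6,  t_{14} = 10,  t_{15} = 8,  t_{16} = 9,  t_{17} = 21,  t_{18} = 15,  t_{19} = 18,  t_{20} = 4.
Since t_{20} = t_0 = 4, the sequence is periodic with period 20.
So t_{990} = t_{0 + ((990-0) mod 20)} = t_{10} = 5.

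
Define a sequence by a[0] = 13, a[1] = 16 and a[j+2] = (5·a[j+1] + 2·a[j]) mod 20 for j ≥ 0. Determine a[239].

18

Computing terms: a[0] = 13, a[1] = 16, a[2] = 6, a[3] = 2, a[4] = 2, a[5] = 14, a[6] = 14, a[7] = 18, a[8] = 18, a[9] = 6, a[10] = 6, a[11] = 2.
Since (a[10], a[11]) = (a[2], a[3]) = (6, 2) (two consecutive terms determine the rest), the sequence is eventually periodic: after a pre-period of length 2 it cycles with period 8.
For j ≥ 2, a[j] depends only on (j - 2) mod 8. (239 - 2) mod 8 = 5, so a[239] = a[7] = 18.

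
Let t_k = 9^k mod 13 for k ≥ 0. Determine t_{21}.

Computing terms: t_0 = 1,  t_1 = 9,  t_2 = 3,  t_3 = 1.
Since t_3 = t_0 = 1, the sequence is periodic with period 3.
So t_{21} = t_{0 + ((21-0) mod 3)} = t_0 = 1.

1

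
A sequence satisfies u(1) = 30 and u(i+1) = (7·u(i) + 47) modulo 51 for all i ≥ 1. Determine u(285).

25

We have u(1) = 30,  u(2) = 2,  u(3) = 10,  u(4) = 15,  u(5) = 50,  u(6) = 40,  u(7) = 21,  u(8) = 41,  u(9) = 28,  u(10) = 39,  u(11) = 14,  u(12) = 43,  u(13) = 42,  u(14) = 35,  u(15) = 37,  u(16) = 0,  u(17) = 47,  u(18) = 19,  u(19) = 27,  u(20) = 32,  u(21) = 16,  u(22) = 6,  u(23) = 38,  u(24) = 7,  u(25) = 45,  u(26) = 5,  u(27) = 31,  u(28) = 9,  u(29) = 8,  u(30) = 1,  u(31) = 3,  u(32) = 17,  u(33) = 13,  u(34) = 36,  u(35) = 44,  u(36) = 49,  u(37) = 33,  u(38) = 23,  u(39) = 4,  u(40) = 24,  u(41) = 11,  u(42) = 22,  u(43) = 48,  u(44) = 26,  u(45) = 25,  u(46) = 18,  u(47) = 20,  u(48) = 34,  u(49) = 30.
Since u(49) = u(1) = 30, the sequence is periodic with period 48.
(285 - 1) mod 48 = 44, so u(285) = u(45) = 25.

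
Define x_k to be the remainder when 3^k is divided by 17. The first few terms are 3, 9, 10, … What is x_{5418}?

We have x_1 = 3, x_2 = 9, x_3 = 10, x_4 = 13, x_5 = 5, x_6 = 15, x_7 = 11, x_8 = 16, x_9 = 14, x_{10} = 8, x_{11} = 7, x_{12} = 4, x_{13} = 12, x_{14} = 2, x_{15} = 6, x_{16} = 1, x_{17} = 3.
The sequence repeats with period 16.
(5418 - 1) mod 16 = 9, so x_{5418} = x_{10} = 8.

8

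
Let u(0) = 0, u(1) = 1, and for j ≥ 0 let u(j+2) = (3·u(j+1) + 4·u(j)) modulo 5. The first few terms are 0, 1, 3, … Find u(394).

1

We have u(0) = 0, u(1) = 1, u(2) = 3, u(3) = 3, u(4) = 1, u(5) = 0, u(6) = 4, u(7) = 2, u(8) = 2, u(9) = 4, u(10) = 0, u(11) = 1.
Since (u(10), u(11)) = (u(0), u(1)) = (0, 1) (two consecutive terms determine the rest), the sequence is periodic with period 10.
So u(394) = u(0 + ((394-0) mod 10)) = u(4) = 1.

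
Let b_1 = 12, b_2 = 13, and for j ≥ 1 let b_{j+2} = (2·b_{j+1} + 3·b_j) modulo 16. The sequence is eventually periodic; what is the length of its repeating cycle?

16

Computing terms: b_1 = 12, b_2 = 13, b_3 = 14, b_4 = 3, b_5 = 0, b_6 = 9, b_7 = 2, b_8 = 15, b_9 = 4, b_{10} = 5, b_{11} = 6, b_{12} = 11, b_{13} = 8, b_{14} = 1, b_{15} = 10, b_{16} = 7, b_{17} = 12, b_{18} = 13.
The sequence repeats with period 16.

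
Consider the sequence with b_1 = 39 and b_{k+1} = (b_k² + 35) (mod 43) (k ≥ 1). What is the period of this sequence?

b_1 = 39; b_2 = 8; b_3 = 13; b_4 = 32; b_5 = 27; b_6 = 33; b_7 = 6; b_8 = 28; b_9 = 2; b_{10} = 39.
Since b_{10} = b_1 = 39, the sequence is periodic with period 9.

9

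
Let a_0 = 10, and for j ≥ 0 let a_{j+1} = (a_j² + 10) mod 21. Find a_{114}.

Listing terms: a_0 = 10; a_1 = 5; a_2 = 14; a_3 = 17; a_4 = 5.
Since a_4 = a_1 = 5, the sequence is eventually periodic: after a pre-period of length 1 it cycles with period 3.
For j ≥ 1, a_j depends only on (j - 1) mod 3. (114 - 1) mod 3 = 2, so a_{114} = a_3 = 17.

17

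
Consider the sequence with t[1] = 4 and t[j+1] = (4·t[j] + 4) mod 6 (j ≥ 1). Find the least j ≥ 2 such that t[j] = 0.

t[1] = 4, t[2] = 2, t[3] = 0, t[4] = 4.
Since t[4] = t[1] = 4, the sequence is periodic with period 3.
The value 0 first appears (with j ≥ 2) at t[3].

3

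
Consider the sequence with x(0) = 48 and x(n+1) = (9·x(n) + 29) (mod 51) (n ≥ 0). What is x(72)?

Listing terms: x(0) = 48,  x(1) = 2,  x(2) = 47,  x(3) = 44,  x(4) = 17,  x(5) = 29,  x(6) = 35,  x(7) = 38,  x(8) = 14,  x(9) = 2.
Since x(9) = x(1) = 2, the sequence is eventually periodic: after a pre-period of length 1 it cycles with period 8.
For n ≥ 1, x(n) depends only on (n - 1) mod 8. (72 - 1) mod 8 = 7, so x(72) = x(8) = 14.

14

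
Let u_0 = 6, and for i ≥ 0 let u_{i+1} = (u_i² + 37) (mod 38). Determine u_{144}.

6

Computing terms: u_0 = 6, u_1 = 35, u_2 = 8, u_3 = 25, u_4 = 16, u_5 = 27, u_6 = 6.
Since u_6 = u_0 = 6, the sequence is periodic with period 6.
(144 - 0) mod 6 = 0, so u_{144} = u_0 = 6.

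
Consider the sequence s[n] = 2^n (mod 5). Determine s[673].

2

s[0] = 1, s[1] = 2, s[2] = 4, s[3] = 3, s[4] = 1.
The sequence repeats with period 4.
So s[673] = s[0 + ((673-0) mod 4)] = s[1] = 2.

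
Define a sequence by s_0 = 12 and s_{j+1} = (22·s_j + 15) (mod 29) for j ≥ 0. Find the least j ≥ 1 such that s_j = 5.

s_0 = 12,  s_1 = 18,  s_2 = 5,  s_3 = 9,  s_4 = 10,  s_5 = 3,  s_6 = 23,  s_7 = 28,  s_8 = 22,  s_9 = 6,  s_{10} = 2,  s_{11} = 1,  s_{12} = 8,  s_{13} = 17,  s_{14} = 12.
Since s_{14} = s_0 = 12, the sequence is periodic with period 14.
The value 5 first appears (with j ≥ 1) at s_2.

2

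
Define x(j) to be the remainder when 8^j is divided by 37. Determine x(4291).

Listing terms: x(1) = 8, x(2) = 27, x(3) = 31, x(4) = 26, x(5) = 23, x(6) = 36, x(7) = 29, x(8) = 10, x(9) = 6, x(10) = 11, x(11) = 14, x(12) = 1, x(13) = 8.
Since x(13) = x(1) = 8, the sequence is periodic with period 12.
(4291 - 1) mod 12 = 6, so x(4291) = x(7) = 29.

29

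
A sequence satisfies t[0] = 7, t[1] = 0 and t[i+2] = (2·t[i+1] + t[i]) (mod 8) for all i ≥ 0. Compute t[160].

We have t[0] = 7; t[1] = 0; t[2] = 7; t[3] = 6; t[4] = 3; t[5] = 4; t[6] = 3; t[7] = 2; t[8] = 7; t[9] = 0.
The sequence repeats with period 8.
So t[160] = t[0 + ((160-0) mod 8)] = t[0] = 7.

7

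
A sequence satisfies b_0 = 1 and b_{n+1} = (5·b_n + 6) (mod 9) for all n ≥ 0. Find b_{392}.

7

Computing terms: b_0 = 1,  b_1 = 2,  b_2 = 7,  b_3 = 5,  b_4 = 4,  b_5 = 8,  b_6 = 1.
The sequence repeats with period 6.
(392 - 0) mod 6 = 2, so b_{392} = b_2 = 7.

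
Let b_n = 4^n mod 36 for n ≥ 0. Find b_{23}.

16

Listing terms: b_0 = 1,  b_1 = 4,  b_2 = 16,  b_3 = 28,  b_4 = 4.
Since b_4 = b_1 = 4, the sequence is eventually periodic: after a pre-period of length 1 it cycles with period 3.
For n ≥ 1, b_n depends only on (n - 1) mod 3. (23 - 1) mod 3 = 1, so b_{23} = b_2 = 16.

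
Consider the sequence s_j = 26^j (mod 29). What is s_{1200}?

Computing terms: s_0 = 1; s_1 = 26; s_2 = 9; s_3 = 2; s_4 = 23; s_5 = 18; s_6 = 4; s_7 = 17; s_8 = 7; s_9 = 8; s_{10} = 5; s_{11} = 14; s_{12} = 16; s_{13} = 10; s_{14} = 28; s_{15} = 3; s_{16} = 20; s_{17} = 27; s_{18} = 6; s_{19} = 11; s_{20} = 25; s_{21} = 12; s_{22} = 22; s_{23} = 21; s_{24} = 24; s_{25} = 15; s_{26} = 13; s_{27} = 19; s_{28} = 1.
The sequence repeats with period 28.
So s_{1200} = s_{0 + ((1200-0) mod 28)} = s_{24} = 24.

24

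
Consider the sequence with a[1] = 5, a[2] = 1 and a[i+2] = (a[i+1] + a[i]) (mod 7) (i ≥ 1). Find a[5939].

6

We have a[1] = 5,  a[2] = 1,  a[3] = 6,  a[4] = 0,  a[5] = 6,  a[6] = 6,  a[7] = 5,  a[8] = 4,  a[9] = 2,  a[10] = 6,  a[11] = 1,  a[12] = 0,  a[13] = 1,  a[14] = 1,  a[15] = 2,  a[16] = 3,  a[17] = 5,  a[18] = 1.
Since (a[17], a[18]) = (a[1], a[2]) = (5, 1) (two consecutive terms determine the rest), the sequence is periodic with period 16.
So a[5939] = a[1 + ((5939-1) mod 16)] = a[3] = 6.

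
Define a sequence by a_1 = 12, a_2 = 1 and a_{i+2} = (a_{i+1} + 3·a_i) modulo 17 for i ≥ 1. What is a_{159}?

a_1 = 12,  a_2 = 1,  a_3 = 3,  a_4 = 6,  a_5 = 15,  a_6 = 16,  a_7 = 10,  a_8 = 7,  a_9 = 3,  a_{10} = 7,  a_{11} = 16,  a_{12} = 3,  a_{13} = 0,  a_{14} = 9,  a_{15} = 9,  a_{16} = 2,  a_{17} = 12,  a_{18} = 1.
The sequence repeats with period 16.
(159 - 1) mod 16 = 14, so a_{159} = a_{15} = 9.

9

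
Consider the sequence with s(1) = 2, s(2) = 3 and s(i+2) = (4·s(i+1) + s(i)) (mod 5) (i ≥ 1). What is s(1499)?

2

Listing terms: s(1) = 2, s(2) = 3, s(3) = 4, s(4) = 4, s(5) = 0, s(6) = 4, s(7) = 1, s(8) = 3, s(9) = 3, s(10) = 0, s(11) = 3, s(12) = 2, s(13) = 1, s(14) = 1, s(15) = 0, s(16) = 1, s(17) = 4, s(18) = 2, s(19) = 2, s(20) = 0, s(21) = 2, s(22) = 3.
The sequence repeats with period 20.
So s(1499) = s(1 + ((1499-1) mod 20)) = s(19) = 2.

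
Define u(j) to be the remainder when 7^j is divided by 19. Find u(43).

7

Listing terms: u(0) = 1, u(1) = 7, u(2) = 11, u(3) = 1.
Since u(3) = u(0) = 1, the sequence is periodic with period 3.
So u(43) = u(0 + ((43-0) mod 3)) = u(1) = 7.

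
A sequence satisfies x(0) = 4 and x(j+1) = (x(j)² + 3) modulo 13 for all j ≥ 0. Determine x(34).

12

Computing terms: x(0) = 4,  x(1) = 6,  x(2) = 0,  x(3) = 3,  x(4) = 12,  x(5) = 4.
The sequence repeats with period 5.
(34 - 0) mod 5 = 4, so x(34) = x(4) = 12.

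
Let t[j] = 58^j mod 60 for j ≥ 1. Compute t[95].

Computing terms: t[1] = 58; t[2] = 4; t[3] = 52; t[4] = 16; t[5] = 28; t[6] = 4.
Since t[6] = t[2] = 4, the sequence is eventually periodic: after a pre-period of length 1 it cycles with period 4.
For j ≥ 2, t[j] depends only on (j - 2) mod 4. (95 - 2) mod 4 = 1, so t[95] = t[3] = 52.

52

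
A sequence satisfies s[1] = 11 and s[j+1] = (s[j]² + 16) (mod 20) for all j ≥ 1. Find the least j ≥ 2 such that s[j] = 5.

3

s[1] = 11; s[2] = 17; s[3] = 5; s[4] = 1; s[5] = 17.
Since s[5] = s[2] = 17, the sequence is eventually periodic: after a pre-period of length 1 it cycles with period 3.
The value 5 first appears (with j ≥ 2) at s[3].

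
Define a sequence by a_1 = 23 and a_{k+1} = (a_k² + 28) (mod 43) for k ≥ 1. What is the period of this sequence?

3

Computing terms: a_1 = 23; a_2 = 41; a_3 = 32; a_4 = 20; a_5 = 41.
Since a_5 = a_2 = 41, the sequence is eventually periodic: after a pre-period of length 1 it cycles with period 3.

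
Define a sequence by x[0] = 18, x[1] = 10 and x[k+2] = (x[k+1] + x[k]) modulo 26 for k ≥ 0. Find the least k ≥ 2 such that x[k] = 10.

We have x[0] = 18,  x[1] = 10,  x[2] = 2,  x[3] = 12,  x[4] = 14,  x[5] = 0,  x[6] = 14,  x[7] = 14,  x[8] = 2,  x[9] = 16,  x[10] = 18,  x[11] = 8,  x[12] = 0,  x[13] = 8,  x[14] = 8,  x[15] = 16,  x[16] = 24,  x[17] = 14,  x[18] = 12,  x[19] = 0,  x[20] = 12,  x[21] = 12,  x[22] = 24,  x[23] = 10,  x[24] = 8,  x[25] = 18,  x[26] = 0,  x[27] = 18,  x[28] = 18,  x[29] = 10.
Since (x[28], x[29]) = (x[0], x[1]) = (18, 10) (two consecutive terms determine the rest), the sequence is periodic with period 28.
The value 10 first appears (with k ≥ 2) at x[23].

23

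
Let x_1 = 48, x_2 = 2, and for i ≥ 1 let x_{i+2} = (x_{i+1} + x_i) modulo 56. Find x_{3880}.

Computing terms: x_1 = 48,  x_2 = 2,  x_3 = 50,  x_4 = 52,  x_5 = 46,  x_6 = 42,  x_7 = 32,  x_8 = 18,  x_9 = 50,  x_{10} = 12,  x_{11} = 6,  x_{12} = 18,  x_{13} = 24,  x_{14} = 42,  x_{15} = 10,  x_{16} = 52,  x_{17} = 6,  x_{18} = 2,  x_{19} = 8,  x_{20} = 10,  x_{21} = 18,  x_{22} = 28,  x_{23} = 46,  x_{24} = 18,  x_{25} = 8,  x_{26} = 26,  x_{27} = 34,  x_{28} = 4,  x_{29} = 38,  x_{30} = 42,  x_{31} = 24,  x_{32} = 10,  x_{33} = 34,  x_{34} = 44,  x_{35} = 22,  x_{36} = 10,  x_{37} = 32,  x_{38} = 42,  x_{39} = 18,  x_{40} = 4,  x_{41} = 22,  x_{42} = 26,  x_{43} = 48,  x_{44} = 18,  x_{45} = 10,  x_{46} = 28,  x_{47} = 38,  x_{48} = 10,  x_{49} = 48,  x_{50} = 2.
Since (x_{49}, x_{50}) = (x_1, x_2) = (48, 2) (two consecutive terms determine the rest), the sequence is periodic with period 48.
(3880 - 1) mod 48 = 39, so x_{3880} = x_{40} = 4.

4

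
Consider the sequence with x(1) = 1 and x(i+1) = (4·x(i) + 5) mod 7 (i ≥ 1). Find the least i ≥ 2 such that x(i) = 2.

Listing terms: x(1) = 1; x(2) = 2; x(3) = 6; x(4) = 1.
Since x(4) = x(1) = 1, the sequence is periodic with period 3.
The value 2 first appears (with i ≥ 2) at x(2).

2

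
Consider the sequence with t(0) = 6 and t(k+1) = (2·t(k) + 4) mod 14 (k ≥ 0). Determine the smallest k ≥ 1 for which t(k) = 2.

We have t(0) = 6,  t(1) = 2,  t(2) = 8,  t(3) = 6.
The sequence repeats with period 3.
The value 2 first appears (with k ≥ 1) at t(1).

1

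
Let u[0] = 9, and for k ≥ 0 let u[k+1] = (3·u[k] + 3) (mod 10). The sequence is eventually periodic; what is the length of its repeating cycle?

u[0] = 9, u[1] = 0, u[2] = 3, u[3] = 2, u[4] = 9.
Since u[4] = u[0] = 9, the sequence is periodic with period 4.

4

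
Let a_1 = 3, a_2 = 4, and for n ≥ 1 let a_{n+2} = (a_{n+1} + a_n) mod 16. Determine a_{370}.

Listing terms: a_1 = 3; a_2 = 4; a_3 = 7; a_4 = 11; a_5 = 2; a_6 = 13; a_7 = 15; a_8 = 12; a_9 = 11; a_{10} = 7; a_{11} = 2; a_{12} = 9; a_{13} = 11; a_{14} = 4; a_{15} = 15; a_{16} = 3; a_{17} = 2; a_{18} = 5; a_{19} = 7; a_{20} = 12; a_{21} = 3; a_{22} = 15; a_{23} = 2; a_{24} = 1; a_{25} = 3; a_{26} = 4.
The sequence repeats with period 24.
So a_{370} = a_{1 + ((370-1) mod 24)} = a_{10} = 7.

7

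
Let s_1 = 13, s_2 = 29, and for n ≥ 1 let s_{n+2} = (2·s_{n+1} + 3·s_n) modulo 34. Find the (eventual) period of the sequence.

16

We have s_1 = 13; s_2 = 29; s_3 = 29; s_4 = 9; s_5 = 3; s_6 = 33; s_7 = 7; s_8 = 11; s_9 = 9; s_{10} = 17; s_{11} = 27; s_{12} = 3; s_{13} = 19; s_{14} = 13; s_{15} = 15; s_{16} = 1; s_{17} = 13; s_{18} = 29.
The sequence repeats with period 16.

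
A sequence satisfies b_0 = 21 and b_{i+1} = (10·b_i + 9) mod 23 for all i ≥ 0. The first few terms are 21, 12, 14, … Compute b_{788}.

We have b_0 = 21, b_1 = 12, b_2 = 14, b_3 = 11, b_4 = 4, b_5 = 3, b_6 = 16, b_7 = 8, b_8 = 20, b_9 = 2, b_{10} = 6, b_{11} = 0, b_{12} = 9, b_{13} = 7, b_{14} = 10, b_{15} = 17, b_{16} = 18, b_{17} = 5, b_{18} = 13, b_{19} = 1, b_{20} = 19, b_{21} = 15, b_{22} = 21.
The sequence repeats with period 22.
(788 - 0) mod 22 = 18, so b_{788} = b_{18} = 13.

13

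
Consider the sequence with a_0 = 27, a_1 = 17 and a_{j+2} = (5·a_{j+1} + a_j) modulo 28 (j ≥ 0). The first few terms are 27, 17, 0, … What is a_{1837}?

Listing terms: a_0 = 27, a_1 = 17, a_2 = 0, a_3 = 17, a_4 = 1, a_5 = 22, a_6 = 27, a_7 = 17.
Since (a_6, a_7) = (a_0, a_1) = (27, 17) (two consecutive terms determine the rest), the sequence is periodic with period 6.
So a_{1837} = a_{0 + ((1837-0) mod 6)} = a_1 = 17.

17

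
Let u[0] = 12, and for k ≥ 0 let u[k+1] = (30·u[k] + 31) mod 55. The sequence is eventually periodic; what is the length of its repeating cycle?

u[0] = 12; u[1] = 6; u[2] = 46; u[3] = 36; u[4] = 11; u[5] = 31; u[6] = 26; u[7] = 41; u[8] = 51; u[9] = 21; u[10] = 1; u[11] = 6.
Since u[11] = u[1] = 6, the sequence is eventually periodic: after a pre-period of length 1 it cycles with period 10.

10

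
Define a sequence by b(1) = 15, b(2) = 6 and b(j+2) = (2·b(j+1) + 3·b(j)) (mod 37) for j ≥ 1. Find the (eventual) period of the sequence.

Computing terms: b(1) = 15; b(2) = 6; b(3) = 20; b(4) = 21; b(5) = 28; b(6) = 8; b(7) = 26; b(8) = 2; b(9) = 8; b(10) = 22; b(11) = 31; b(12) = 17; b(13) = 16; b(14) = 9; b(15) = 29; b(16) = 11; b(17) = 35; b(18) = 29; b(19) = 15; b(20) = 6.
Since (b(19), b(20)) = (b(1), b(2)) = (15, 6) (two consecutive terms determine the rest), the sequence is periodic with period 18.

18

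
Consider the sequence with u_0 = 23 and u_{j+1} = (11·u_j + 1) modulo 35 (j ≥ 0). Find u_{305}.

23

We have u_0 = 23; u_1 = 9; u_2 = 30; u_3 = 16; u_4 = 2; u_5 = 23.
Since u_5 = u_0 = 23, the sequence is periodic with period 5.
So u_{305} = u_{0 + ((305-0) mod 5)} = u_0 = 23.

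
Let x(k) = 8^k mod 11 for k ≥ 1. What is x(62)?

Listing terms: x(1) = 8,  x(2) = 9,  x(3) = 6,  x(4) = 4,  x(5) = 10,  x(6) = 3,  x(7) = 2,  x(8) = 5,  x(9) = 7,  x(10) = 1,  x(11) = 8.
The sequence repeats with period 10.
(62 - 1) mod 10 = 1, so x(62) = x(2) = 9.

9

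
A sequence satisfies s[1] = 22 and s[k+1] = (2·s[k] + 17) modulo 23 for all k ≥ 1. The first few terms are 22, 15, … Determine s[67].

Computing terms: s[1] = 22,  s[2] = 15,  s[3] = 1,  s[4] = 19,  s[5] = 9,  s[6] = 12,  s[7] = 18,  s[8] = 7,  s[9] = 8,  s[10] = 10,  s[11] = 14,  s[12] = 22.
Since s[12] = s[1] = 22, the sequence is periodic with period 11.
(67 - 1) mod 11 = 0, so s[67] = s[1] = 22.

22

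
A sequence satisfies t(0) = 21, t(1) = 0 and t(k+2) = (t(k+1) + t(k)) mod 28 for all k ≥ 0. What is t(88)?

Listing terms: t(0) = 21, t(1) = 0, t(2) = 21, t(3) = 21, t(4) = 14, t(5) = 7, t(6) = 21, t(7) = 0.
Since (t(6), t(7)) = (t(0), t(1)) = (21, 0) (two consecutive terms determine the rest), the sequence is periodic with period 6.
So t(88) = t(0 + ((88-0) mod 6)) = t(4) = 14.

14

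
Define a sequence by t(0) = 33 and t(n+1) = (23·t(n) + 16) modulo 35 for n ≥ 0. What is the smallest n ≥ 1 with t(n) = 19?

We have t(0) = 33; t(1) = 5; t(2) = 26; t(3) = 19; t(4) = 33.
The sequence repeats with period 4.
The value 19 first appears (with n ≥ 1) at t(3).

3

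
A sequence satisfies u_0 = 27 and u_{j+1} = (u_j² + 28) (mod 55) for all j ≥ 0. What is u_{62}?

32

We have u_0 = 27, u_1 = 42, u_2 = 32, u_3 = 7, u_4 = 22, u_5 = 17, u_6 = 42.
Since u_6 = u_1 = 42, the sequence is eventually periodic: after a pre-period of length 1 it cycles with period 5.
For j ≥ 1, u_j depends only on (j - 1) mod 5. (62 - 1) mod 5 = 1, so u_{62} = u_2 = 32.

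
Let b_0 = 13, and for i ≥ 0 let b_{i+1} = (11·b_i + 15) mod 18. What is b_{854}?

Computing terms: b_0 = 13, b_1 = 14, b_2 = 7, b_3 = 2, b_4 = 1, b_5 = 8, b_6 = 13.
The sequence repeats with period 6.
(854 - 0) mod 6 = 2, so b_{854} = b_2 = 7.

7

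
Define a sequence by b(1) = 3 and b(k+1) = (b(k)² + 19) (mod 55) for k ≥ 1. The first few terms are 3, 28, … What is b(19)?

8

Listing terms: b(1) = 3, b(2) = 28, b(3) = 33, b(4) = 8, b(5) = 28.
Since b(5) = b(2) = 28, the sequence is eventually periodic: after a pre-period of length 1 it cycles with period 3.
For k ≥ 2, b(k) depends only on (k - 2) mod 3. (19 - 2) mod 3 = 2, so b(19) = b(4) = 8.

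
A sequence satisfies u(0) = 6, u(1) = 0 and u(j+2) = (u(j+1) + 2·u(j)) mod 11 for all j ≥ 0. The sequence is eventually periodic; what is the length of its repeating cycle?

10

u(0) = 6,  u(1) = 0,  u(2) = 1,  u(3) = 1,  u(4) = 3,  u(5) = 5,  u(6) = 0,  u(7) = 10,  u(8) = 10,  u(9) = 8,  u(10) = 6,  u(11) = 0.
The sequence repeats with period 10.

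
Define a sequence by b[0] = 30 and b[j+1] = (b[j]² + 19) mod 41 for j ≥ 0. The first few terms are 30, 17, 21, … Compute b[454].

23

We have b[0] = 30, b[1] = 17, b[2] = 21, b[3] = 9, b[4] = 18, b[5] = 15, b[6] = 39, b[7] = 23, b[8] = 15.
Since b[8] = b[5] = 15, the sequence is eventually periodic: after a pre-period of length 5 it cycles with period 3.
For j ≥ 5, b[j] depends only on (j - 5) mod 3. (454 - 5) mod 3 = 2, so b[454] = b[7] = 23.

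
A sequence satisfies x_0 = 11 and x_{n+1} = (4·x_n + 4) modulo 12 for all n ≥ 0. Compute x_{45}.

Computing terms: x_0 = 11,  x_1 = 0,  x_2 = 4,  x_3 = 8,  x_4 = 0.
Since x_4 = x_1 = 0, the sequence is eventually periodic: after a pre-period of length 1 it cycles with period 3.
For n ≥ 1, x_n depends only on (n - 1) mod 3. (45 - 1) mod 3 = 2, so x_{45} = x_3 = 8.

8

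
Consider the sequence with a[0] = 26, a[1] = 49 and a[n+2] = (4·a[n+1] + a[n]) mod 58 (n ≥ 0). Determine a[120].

52

Computing terms: a[0] = 26, a[1] = 49, a[2] = 48, a[3] = 9, a[4] = 26, a[5] = 55, a[6] = 14, a[7] = 53, a[8] = 52, a[9] = 29, a[10] = 52, a[11] = 5, a[12] = 14, a[13] = 3, a[14] = 26, a[15] = 49.
The sequence repeats with period 14.
So a[120] = a[0 + ((120-0) mod 14)] = a[8] = 52.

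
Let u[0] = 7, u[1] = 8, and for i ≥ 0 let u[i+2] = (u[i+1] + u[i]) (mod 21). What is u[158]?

6

u[0] = 7; u[1] = 8; u[2] = 15; u[3] = 2; u[4] = 17; u[5] = 19; u[6] = 15; u[7] = 13; u[8] = 7; u[9] = 20; u[10] = 6; u[11] = 5; u[12] = 11; u[13] = 16; u[14] = 6; u[15] = 1; u[16] = 7; u[17] = 8.
Since (u[16], u[17]) = (u[0], u[1]) = (7, 8) (two consecutive terms determine the rest), the sequence is periodic with period 16.
So u[158] = u[0 + ((158-0) mod 16)] = u[14] = 6.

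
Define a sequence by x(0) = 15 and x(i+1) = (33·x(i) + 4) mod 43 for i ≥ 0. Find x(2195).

31

Computing terms: x(0) = 15,  x(1) = 26,  x(2) = 2,  x(3) = 27,  x(4) = 35,  x(5) = 41,  x(6) = 24,  x(7) = 22,  x(8) = 42,  x(9) = 14,  x(10) = 36,  x(11) = 31,  x(12) = 38,  x(13) = 11,  x(14) = 23,  x(15) = 32,  x(16) = 28,  x(17) = 25,  x(18) = 12,  x(19) = 13,  x(20) = 3,  x(21) = 17,  x(22) = 6,  x(23) = 30,  x(24) = 5,  x(25) = 40,  x(26) = 34,  x(27) = 8,  x(28) = 10,  x(29) = 33,  x(30) = 18,  x(31) = 39,  x(32) = 1,  x(33) = 37,  x(34) = 21,  x(35) = 9,  x(36) = 0,  x(37) = 4,  x(38) = 7,  x(39) = 20,  x(40) = 19,  x(41) = 29,  x(42) = 15.
Since x(42) = x(0) = 15, the sequence is periodic with period 42.
(2195 - 0) mod 42 = 11, so x(2195) = x(11) = 31.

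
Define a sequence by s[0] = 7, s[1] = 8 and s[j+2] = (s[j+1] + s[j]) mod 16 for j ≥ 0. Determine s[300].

We have s[0] = 7,  s[1] = 8,  s[2] = 15,  s[3] = 7,  s[4] = 6,  s[5] = 13,  s[6] = 3,  s[7] = 0,  s[8] = 3,  s[9] = 3,  s[10] = 6,  s[11] = 9,  s[12] = 15,  s[13] = 8,  s[14] = 7,  s[15] = 15,  s[16] = 6,  s[17] = 5,  s[18] = 11,  s[19] = 0,  s[20] = 11,  s[21] = 11,  s[22] = 6,  s[23] = 1,  s[24] = 7,  s[25] = 8.
The sequence repeats with period 24.
So s[300] = s[0 + ((300-0) mod 24)] = s[12] = 15.

15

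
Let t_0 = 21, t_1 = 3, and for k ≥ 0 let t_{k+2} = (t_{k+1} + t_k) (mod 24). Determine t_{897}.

We have t_0 = 21, t_1 = 3, t_2 = 0, t_3 = 3, t_4 = 3, t_5 = 6, t_6 = 9, t_7 = 15, t_8 = 0, t_9 = 15, t_{10} = 15, t_{11} = 6, t_{12} = 21, t_{13} = 3.
The sequence repeats with period 12.
(897 - 0) mod 12 = 9, so t_{897} = t_9 = 15.

15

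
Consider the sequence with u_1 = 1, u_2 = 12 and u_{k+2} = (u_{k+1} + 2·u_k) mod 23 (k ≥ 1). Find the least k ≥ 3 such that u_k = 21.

We have u_1 = 1,  u_2 = 12,  u_3 = 14,  u_4 = 15,  u_5 = 20,  u_6 = 4,  u_7 = 21,  u_8 = 6,  u_9 = 2,  u_{10} = 14,  u_{11} = 18,  u_{12} = 0,  u_{13} = 13,  u_{14} = 13,  u_{15} = 16,  u_{16} = 19,  u_{17} = 5,  u_{18} = 20,  u_{19} = 7,  u_{20} = 1,  u_{21} = 15,  u_{22} = 17,  u_{23} = 1,  u_{24} = 12.
Since (u_{23}, u_{24}) = (u_1, u_2) = (1, 12) (two consecutive terms determine the rest), the sequence is periodic with period 22.
The value 21 first appears (with k ≥ 3) at u_7.

7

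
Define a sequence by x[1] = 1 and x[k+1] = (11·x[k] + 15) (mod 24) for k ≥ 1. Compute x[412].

14

Listing terms: x[1] = 1; x[2] = 2; x[3] = 13; x[4] = 14; x[5] = 1.
Since x[5] = x[1] = 1, the sequence is periodic with period 4.
(412 - 1) mod 4 = 3, so x[412] = x[4] = 14.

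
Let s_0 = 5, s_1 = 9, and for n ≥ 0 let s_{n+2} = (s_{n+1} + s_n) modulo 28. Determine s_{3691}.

We have s_0 = 5,  s_1 = 9,  s_2 = 14,  s_3 = 23,  s_4 = 9,  s_5 = 4,  s_6 = 13,  s_7 = 17,  s_8 = 2,  s_9 = 19,  s_{10} = 21,  s_{11} = 12,  s_{12} = 5,  s_{13} = 17,  s_{14} = 22,  s_{15} = 11,  s_{16} = 5,  s_{17} = 16,  s_{18} = 21,  s_{19} = 9,  s_{20} = 2,  s_{21} = 11,  s_{22} = 13,  s_{23} = 24,  s_{24} = 9,  s_{25} = 5,  s_{26} = 14,  s_{27} = 19,  s_{28} = 5,  s_{29} = 24,  s_{30} = 1,  s_{31} = 25,  s_{32} = 26,  s_{33} = 23,  s_{34} = 21,  s_{35} = 16,  s_{36} = 9,  s_{37} = 25,  s_{38} = 6,  s_{39} = 3,  s_{40} = 9,  s_{41} = 12,  s_{42} = 21,  s_{43} = 5,  s_{44} = 26,  s_{45} = 3,  s_{46} = 1,  s_{47} = 4,  s_{48} = 5,  s_{49} = 9.
The sequence repeats with period 48.
(3691 - 0) mod 48 = 43, so s_{3691} = s_{43} = 5.

5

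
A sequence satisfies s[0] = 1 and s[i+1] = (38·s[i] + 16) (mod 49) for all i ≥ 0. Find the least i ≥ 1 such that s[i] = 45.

32

s[0] = 1,  s[1] = 5,  s[2] = 10,  s[3] = 4,  s[4] = 21,  s[5] = 30,  s[6] = 29,  s[7] = 40,  s[8] = 17,  s[9] = 25,  s[10] = 35,  s[11] = 23,  s[12] = 8,  s[13] = 26,  s[14] = 24,  s[15] = 46,  s[16] = 0,  s[17] = 16,  s[18] = 36,  s[19] = 12,  s[20] = 31,  s[21] = 18,  s[22] = 14,  s[23] = 9,  s[24] = 15,  s[25] = 47,  s[26] = 38,  s[27] = 39,  s[28] = 28,  s[29] = 2,  s[30] = 43,  s[31] = 33,  s[32] = 45,  s[33] = 11,  s[34] = 42,  s[35] = 44,  s[36] = 22,  s[37] = 19,  s[38] = 3,  s[39] = 32,  s[40] = 7,  s[41] = 37,  s[42] = 1.
The sequence repeats with period 42.
The value 45 first appears (with i ≥ 1) at s[32].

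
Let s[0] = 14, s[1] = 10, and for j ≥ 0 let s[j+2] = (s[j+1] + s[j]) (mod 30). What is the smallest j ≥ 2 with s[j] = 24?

2

Listing terms: s[0] = 14; s[1] = 10; s[2] = 24; s[3] = 4; s[4] = 28; s[5] = 2; s[6] = 0; s[7] = 2; s[8] = 2; s[9] = 4; s[10] = 6; s[11] = 10; s[12] = 16; s[13] = 26; s[14] = 12; s[15] = 8; s[16] = 20; s[17] = 28; s[18] = 18; s[19] = 16; s[20] = 4; s[21] = 20; s[22] = 24; s[23] = 14; s[24] = 8; s[25] = 22; s[26] = 0; s[27] = 22; s[28] = 22; s[29] = 14; s[30] = 6; s[31] = 20; s[32] = 26; s[33] = 16; s[34] = 12; s[35] = 28; s[36] = 10; s[37] = 8; s[38] = 18; s[39] = 26; s[40] = 14; s[41] = 10.
The sequence repeats with period 40.
The value 24 first appears (with j ≥ 2) at s[2].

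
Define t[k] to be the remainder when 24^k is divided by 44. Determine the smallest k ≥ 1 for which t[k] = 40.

Listing terms: t[0] = 1, t[1] = 24, t[2] = 4, t[3] = 8, t[4] = 16, t[5] = 32, t[6] = 20, t[7] = 40, t[8] = 36, t[9] = 28, t[10] = 12, t[11] = 24.
Since t[11] = t[1] = 24, the sequence is eventually periodic: after a pre-period of length 1 it cycles with period 10.
The value 40 first appears (with k ≥ 1) at t[7].

7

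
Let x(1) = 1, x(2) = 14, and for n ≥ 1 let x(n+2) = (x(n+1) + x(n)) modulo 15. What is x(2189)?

Listing terms: x(1) = 1,  x(2) = 14,  x(3) = 0,  x(4) = 14,  x(5) = 14,  x(6) = 13,  x(7) = 12,  x(8) = 10,  x(9) = 7,  x(10) = 2,  x(11) = 9,  x(12) = 11,  x(13) = 5,  x(14) = 1,  x(15) = 6,  x(16) = 7,  x(17) = 13,  x(18) = 5,  x(19) = 3,  x(20) = 8,  x(21) = 11,  x(22) = 4,  x(23) = 0,  x(24) = 4,  x(25) = 4,  x(26) = 8,  x(27) = 12,  x(28) = 5,  x(29) = 2,  x(30) = 7,  x(31) = 9,  x(32) = 1,  x(33) = 10,  x(34) = 11,  x(35) = 6,  x(36) = 2,  x(37) = 8,  x(38) = 10,  x(39) = 3,  x(40) = 13,  x(41) = 1,  x(42) = 14.
The sequence repeats with period 40.
So x(2189) = x(1 + ((2189-1) mod 40)) = x(29) = 2.

2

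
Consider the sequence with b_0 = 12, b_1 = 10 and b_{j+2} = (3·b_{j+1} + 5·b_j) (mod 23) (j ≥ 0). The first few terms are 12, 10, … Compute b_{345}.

16

Computing terms: b_0 = 12; b_1 = 10; b_2 = 21; b_3 = 21; b_4 = 7; b_5 = 11; b_6 = 22; b_7 = 6; b_8 = 13; b_9 = 0; b_{10} = 19; b_{11} = 11; b_{12} = 13; b_{13} = 2; b_{14} = 2; b_{15} = 16; b_{16} = 12; b_{17} = 1; b_{18} = 17; b_{19} = 10; b_{20} = 0; b_{21} = 4; b_{22} = 12; b_{23} = 10.
The sequence repeats with period 22.
So b_{345} = b_{0 + ((345-0) mod 22)} = b_{15} = 16.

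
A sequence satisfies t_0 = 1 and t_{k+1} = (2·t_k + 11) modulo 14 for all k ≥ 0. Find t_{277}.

13

t_0 = 1,  t_1 = 13,  t_2 = 9,  t_3 = 1.
Since t_3 = t_0 = 1, the sequence is periodic with period 3.
(277 - 0) mod 3 = 1, so t_{277} = t_1 = 13.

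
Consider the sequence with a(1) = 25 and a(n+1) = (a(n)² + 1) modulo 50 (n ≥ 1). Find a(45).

27

a(1) = 25,  a(2) = 26,  a(3) = 27,  a(4) = 30,  a(5) = 1,  a(6) = 2,  a(7) = 5,  a(8) = 26.
Since a(8) = a(2) = 26, the sequence is eventually periodic: after a pre-period of length 1 it cycles with period 6.
For n ≥ 2, a(n) depends only on (n - 2) mod 6. (45 - 2) mod 6 = 1, so a(45) = a(3) = 27.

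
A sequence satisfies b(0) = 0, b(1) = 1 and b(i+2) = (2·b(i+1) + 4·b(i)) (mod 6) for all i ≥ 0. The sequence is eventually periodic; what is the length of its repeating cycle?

8

b(0) = 0,  b(1) = 1,  b(2) = 2,  b(3) = 2,  b(4) = 0,  b(5) = 2,  b(6) = 4,  b(7) = 4,  b(8) = 0,  b(9) = 4,  b(10) = 2,  b(11) = 2.
Since (b(10), b(11)) = (b(2), b(3)) = (2, 2) (two consecutive terms determine the rest), the sequence is eventually periodic: after a pre-period of length 2 it cycles with period 8.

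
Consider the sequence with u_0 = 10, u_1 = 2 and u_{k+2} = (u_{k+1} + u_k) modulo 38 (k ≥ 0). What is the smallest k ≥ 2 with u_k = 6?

11

Listing terms: u_0 = 10, u_1 = 2, u_2 = 12, u_3 = 14, u_4 = 26, u_5 = 2, u_6 = 28, u_7 = 30, u_8 = 20, u_9 = 12, u_{10} = 32, u_{11} = 6, u_{12} = 0, u_{13} = 6, u_{14} = 6, u_{15} = 12, u_{16} = 18, u_{17} = 30, u_{18} = 10, u_{19} = 2.
The sequence repeats with period 18.
The value 6 first appears (with k ≥ 2) at u_{11}.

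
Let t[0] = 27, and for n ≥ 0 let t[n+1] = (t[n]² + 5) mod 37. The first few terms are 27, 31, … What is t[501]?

Computing terms: t[0] = 27,  t[1] = 31,  t[2] = 4,  t[3] = 21,  t[4] = 2,  t[5] = 9,  t[6] = 12,  t[7] = 1,  t[8] = 6,  t[9] = 4.
Since t[9] = t[2] = 4, the sequence is eventually periodic: after a pre-period of length 2 it cycles with period 7.
For n ≥ 2, t[n] depends only on (n - 2) mod 7. (501 - 2) mod 7 = 2, so t[501] = t[4] = 2.

2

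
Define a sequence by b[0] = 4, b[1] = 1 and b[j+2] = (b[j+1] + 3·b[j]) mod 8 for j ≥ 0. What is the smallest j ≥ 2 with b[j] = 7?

b[0] = 4, b[1] = 1, b[2] = 5, b[3] = 0, b[4] = 7, b[5] = 7, b[6] = 4, b[7] = 1.
The sequence repeats with period 6.
The value 7 first appears (with j ≥ 2) at b[4].

4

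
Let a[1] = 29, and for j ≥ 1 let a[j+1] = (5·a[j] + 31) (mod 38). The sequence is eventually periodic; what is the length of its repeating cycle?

a[1] = 29; a[2] = 24; a[3] = 37; a[4] = 26; a[5] = 9; a[6] = 0; a[7] = 31; a[8] = 34; a[9] = 11; a[10] = 10; a[11] = 5; a[12] = 18; a[13] = 7; a[14] = 28; a[15] = 19; a[16] = 12; a[17] = 15; a[18] = 30; a[19] = 29.
Since a[19] = a[1] = 29, the sequence is periodic with period 18.

18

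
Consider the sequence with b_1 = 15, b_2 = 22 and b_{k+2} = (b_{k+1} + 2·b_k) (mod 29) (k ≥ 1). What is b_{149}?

28

Computing terms: b_1 = 15,  b_2 = 22,  b_3 = 23,  b_4 = 9,  b_5 = 26,  b_6 = 15,  b_7 = 9,  b_8 = 10,  b_9 = 28,  b_{10} = 19,  b_{11} = 17,  b_{12} = 26,  b_{13} = 2,  b_{14} = 25,  b_{15} = 0,  b_{16} = 21,  b_{17} = 21,  b_{18} = 5,  b_{19} = 18,  b_{20} = 28,  b_{21} = 6,  b_{22} = 4,  b_{23} = 16,  b_{24} = 24,  b_{25} = 27,  b_{26} = 17,  b_{27} = 13,  b_{28} = 18,  b_{29} = 15,  b_{30} = 22.
The sequence repeats with period 28.
(149 - 1) mod 28 = 8, so b_{149} = b_9 = 28.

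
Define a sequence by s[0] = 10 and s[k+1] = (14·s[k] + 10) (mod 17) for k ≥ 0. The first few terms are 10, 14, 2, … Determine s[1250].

Listing terms: s[0] = 10,  s[1] = 14,  s[2] = 2,  s[3] = 4,  s[4] = 15,  s[5] = 16,  s[6] = 13,  s[7] = 5,  s[8] = 12,  s[9] = 8,  s[10] = 3,  s[11] = 1,  s[12] = 7,  s[13] = 6,  s[14] = 9,  s[15] = 0,  s[16] = 10.
The sequence repeats with period 16.
(1250 - 0) mod 16 = 2, so s[1250] = s[2] = 2.

2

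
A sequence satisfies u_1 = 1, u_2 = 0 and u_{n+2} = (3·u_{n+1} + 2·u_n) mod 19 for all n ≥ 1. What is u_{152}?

2

Computing terms: u_1 = 1,  u_2 = 0,  u_3 = 2,  u_4 = 6,  u_5 = 3,  u_6 = 2,  u_7 = 12,  u_8 = 2,  u_9 = 11,  u_{10} = 18,  u_{11} = 0,  u_{12} = 17,  u_{13} = 13,  u_{14} = 16,  u_{15} = 17,  u_{16} = 7,  u_{17} = 17,  u_{18} = 8,  u_{19} = 1,  u_{20} = 0.
Since (u_{19}, u_{20}) = (u_1, u_2) = (1, 0) (two consecutive terms determine the rest), the sequence is periodic with period 18.
So u_{152} = u_{1 + ((152-1) mod 18)} = u_8 = 2.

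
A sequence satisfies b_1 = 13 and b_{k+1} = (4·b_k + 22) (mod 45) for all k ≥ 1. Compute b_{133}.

We have b_1 = 13,  b_2 = 29,  b_3 = 3,  b_4 = 34,  b_5 = 23,  b_6 = 24,  b_7 = 28,  b_8 = 44,  b_9 = 18,  b_{10} = 4,  b_{11} = 38,  b_{12} = 39,  b_{13} = 43,  b_{14} = 14,  b_{15} = 33,  b_{16} = 19,  b_{17} = 8,  b_{18} = 9,  b_{19} = 13.
The sequence repeats with period 18.
So b_{133} = b_{1 + ((133-1) mod 18)} = b_7 = 28.

28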